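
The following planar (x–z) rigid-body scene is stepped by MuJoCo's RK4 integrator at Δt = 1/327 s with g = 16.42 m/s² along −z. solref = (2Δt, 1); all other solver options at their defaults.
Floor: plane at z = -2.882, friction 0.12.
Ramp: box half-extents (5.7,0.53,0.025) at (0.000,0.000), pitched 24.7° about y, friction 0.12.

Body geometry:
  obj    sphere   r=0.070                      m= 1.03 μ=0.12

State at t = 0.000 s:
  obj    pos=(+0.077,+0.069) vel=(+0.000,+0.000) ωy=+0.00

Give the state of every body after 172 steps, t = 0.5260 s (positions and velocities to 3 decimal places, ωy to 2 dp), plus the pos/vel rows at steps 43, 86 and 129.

State at t = 0.5260 s:
  obj    pos=(+0.715,-0.224) vel=(+2.425,-1.112) ωy=+33.62

Key-timestep trajectory:
   step    t(s)  obj.x    obj.z    obj.vx   obj.vz 
     43  0.1315   +0.117  +0.051  +0.607  -0.276
     86  0.2630   +0.236  -0.004  +1.215  -0.547
    129  0.3945   +0.436  -0.096  +1.819  -0.834


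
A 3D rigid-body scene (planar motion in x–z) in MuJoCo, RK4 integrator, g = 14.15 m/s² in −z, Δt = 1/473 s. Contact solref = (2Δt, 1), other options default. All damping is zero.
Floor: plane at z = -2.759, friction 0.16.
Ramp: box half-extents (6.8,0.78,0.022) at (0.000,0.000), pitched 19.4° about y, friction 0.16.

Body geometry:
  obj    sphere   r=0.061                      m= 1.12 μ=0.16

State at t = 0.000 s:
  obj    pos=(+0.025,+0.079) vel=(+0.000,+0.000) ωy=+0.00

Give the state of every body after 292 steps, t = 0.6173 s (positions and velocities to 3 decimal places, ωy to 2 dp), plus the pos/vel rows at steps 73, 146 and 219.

State at t = 0.6173 s:
  obj    pos=(+0.629,-0.133) vel=(+1.955,-0.688) ωy=+33.97

Key-timestep trajectory:
   step    t(s)  obj.x    obj.z    obj.vx   obj.vz 
     73  0.1543   +0.063  +0.066  +0.489  -0.172
    146  0.3087   +0.176  +0.026  +0.978  -0.344
    219  0.4630   +0.365  -0.040  +1.466  -0.516


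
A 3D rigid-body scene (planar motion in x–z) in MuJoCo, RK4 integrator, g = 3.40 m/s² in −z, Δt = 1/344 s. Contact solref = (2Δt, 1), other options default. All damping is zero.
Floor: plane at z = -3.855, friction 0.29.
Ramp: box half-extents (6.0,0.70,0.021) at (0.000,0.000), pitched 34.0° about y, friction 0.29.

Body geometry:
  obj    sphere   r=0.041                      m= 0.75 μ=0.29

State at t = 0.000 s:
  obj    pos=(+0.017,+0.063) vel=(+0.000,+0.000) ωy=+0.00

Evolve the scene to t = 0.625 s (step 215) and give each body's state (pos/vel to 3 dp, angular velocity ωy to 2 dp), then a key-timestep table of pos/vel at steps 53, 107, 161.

State at t = 0.625 s:
  obj    pos=(+0.237,-0.085) vel=(+0.704,-0.475) ωy=+20.70

Key-timestep trajectory:
   step    t(s)  obj.x    obj.z    obj.vx   obj.vz 
     53  0.1541   +0.031  +0.054  +0.174  -0.117
    107  0.3110   +0.072  +0.026  +0.350  -0.236
    161  0.4680   +0.140  -0.020  +0.527  -0.355


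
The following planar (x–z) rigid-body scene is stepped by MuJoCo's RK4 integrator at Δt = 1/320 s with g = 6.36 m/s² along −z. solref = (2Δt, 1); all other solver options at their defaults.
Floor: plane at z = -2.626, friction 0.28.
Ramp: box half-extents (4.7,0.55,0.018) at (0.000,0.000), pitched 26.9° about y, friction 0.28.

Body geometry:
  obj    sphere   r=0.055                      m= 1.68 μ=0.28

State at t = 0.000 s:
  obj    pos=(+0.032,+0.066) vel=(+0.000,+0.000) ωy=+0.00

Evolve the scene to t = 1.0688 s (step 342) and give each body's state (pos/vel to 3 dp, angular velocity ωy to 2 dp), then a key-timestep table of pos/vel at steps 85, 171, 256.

State at t = 1.0688 s:
  obj    pos=(+1.079,-0.465) vel=(+1.959,-0.994) ωy=+39.93

Key-timestep trajectory:
   step    t(s)  obj.x    obj.z    obj.vx   obj.vz 
     85  0.2656   +0.097  +0.033  +0.487  -0.247
    171  0.5344   +0.294  -0.067  +0.980  -0.497
    256  0.8000   +0.619  -0.232  +1.466  -0.744


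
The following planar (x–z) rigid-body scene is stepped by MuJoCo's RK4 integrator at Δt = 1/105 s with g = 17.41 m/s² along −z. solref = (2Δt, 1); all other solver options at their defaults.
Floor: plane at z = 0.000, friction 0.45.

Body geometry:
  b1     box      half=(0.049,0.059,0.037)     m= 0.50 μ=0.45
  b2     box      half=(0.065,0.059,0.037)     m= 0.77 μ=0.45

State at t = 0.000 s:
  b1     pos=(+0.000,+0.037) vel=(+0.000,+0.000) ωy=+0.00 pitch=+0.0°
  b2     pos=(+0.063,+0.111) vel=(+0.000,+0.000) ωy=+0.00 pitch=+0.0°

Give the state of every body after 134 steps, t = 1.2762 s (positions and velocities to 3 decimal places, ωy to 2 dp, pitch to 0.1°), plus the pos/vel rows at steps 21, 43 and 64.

State at t = 1.2762 s:
  b1     pos=(+0.000,+0.037) vel=(+0.000,+0.000) ωy=+0.00 pitch=+0.0°
  b2     pos=(+0.128,+0.065) vel=(+0.000,+0.000) ωy=+0.00 pitch=+90.0°

Key-timestep trajectory:
   step    t(s)  b1.x    b1.z    b1.vx   b1.vz   b2.x    b2.z    b2.vx   b2.vz 
     21  0.2000   +0.000  +0.037  +0.000  +0.000   +0.115  +0.069  +0.552  -0.088
     43  0.4095   +0.000  +0.037  +0.000  +0.000   +0.149  +0.073  -0.126  -0.027
     64  0.6095   +0.000  +0.037  +0.000  +0.000   +0.123  +0.067  +0.234  -0.105


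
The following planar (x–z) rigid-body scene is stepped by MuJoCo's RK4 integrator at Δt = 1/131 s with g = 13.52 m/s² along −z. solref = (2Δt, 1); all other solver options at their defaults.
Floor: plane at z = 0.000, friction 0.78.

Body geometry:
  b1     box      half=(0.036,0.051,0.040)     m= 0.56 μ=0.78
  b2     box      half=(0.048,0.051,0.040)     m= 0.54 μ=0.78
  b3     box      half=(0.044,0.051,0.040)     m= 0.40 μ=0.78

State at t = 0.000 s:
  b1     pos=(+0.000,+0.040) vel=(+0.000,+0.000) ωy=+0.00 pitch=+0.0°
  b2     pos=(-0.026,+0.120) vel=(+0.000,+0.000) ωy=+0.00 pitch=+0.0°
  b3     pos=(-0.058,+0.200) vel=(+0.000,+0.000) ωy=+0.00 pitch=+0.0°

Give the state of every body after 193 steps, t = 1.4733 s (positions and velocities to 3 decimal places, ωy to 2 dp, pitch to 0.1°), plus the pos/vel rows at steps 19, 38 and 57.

State at t = 1.4733 s:
  b1     pos=(+0.000,+0.040) vel=(+0.000,+0.000) ωy=+0.00 pitch=+0.0°
  b2     pos=(-0.082,+0.048) vel=(+0.000,+0.000) ωy=+0.00 pitch=-90.0°
  b3     pos=(-0.195,+0.044) vel=(+0.000,+0.000) ωy=+0.00 pitch=-90.0°

Key-timestep trajectory:
   step    t(s)  b1.x    b1.z    b1.vx   b1.vz   b2.x    b2.z    b2.vx   b2.vz   b3.x    b3.z    b3.vx   b3.vz 
     19  0.1450   +0.000  +0.040  +0.001  +0.000   -0.030  +0.120  -0.061  +0.010   -0.070  +0.197  -0.177  -0.050
     38  0.2901   +0.000  +0.040  +0.002  +0.000   -0.052  +0.118  -0.280  -0.115   -0.125  +0.163  -0.611  -0.645
     57  0.4351   +0.000  +0.040  +0.000  +0.000   -0.084  +0.045  +0.272  -0.024   -0.196  +0.042  +0.027  +0.111


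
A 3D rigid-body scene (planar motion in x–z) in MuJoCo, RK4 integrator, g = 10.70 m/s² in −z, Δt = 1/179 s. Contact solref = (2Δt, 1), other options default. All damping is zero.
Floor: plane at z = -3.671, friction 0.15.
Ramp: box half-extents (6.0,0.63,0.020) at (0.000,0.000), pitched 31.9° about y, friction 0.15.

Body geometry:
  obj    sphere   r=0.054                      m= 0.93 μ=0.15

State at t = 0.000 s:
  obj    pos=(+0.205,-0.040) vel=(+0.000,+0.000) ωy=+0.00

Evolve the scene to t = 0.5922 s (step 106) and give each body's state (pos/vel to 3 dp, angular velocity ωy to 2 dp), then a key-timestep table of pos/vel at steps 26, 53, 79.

State at t = 0.5922 s:
  obj    pos=(+0.844,-0.438) vel=(+2.153,-1.354) ωy=+37.25

Key-timestep trajectory:
   step    t(s)  obj.x    obj.z    obj.vx   obj.vz 
     26  0.1453   +0.243  -0.064  +0.524  -0.341
     53  0.2961   +0.365  -0.140  +1.081  -0.666
     79  0.4413   +0.560  -0.261  +1.607  -1.003


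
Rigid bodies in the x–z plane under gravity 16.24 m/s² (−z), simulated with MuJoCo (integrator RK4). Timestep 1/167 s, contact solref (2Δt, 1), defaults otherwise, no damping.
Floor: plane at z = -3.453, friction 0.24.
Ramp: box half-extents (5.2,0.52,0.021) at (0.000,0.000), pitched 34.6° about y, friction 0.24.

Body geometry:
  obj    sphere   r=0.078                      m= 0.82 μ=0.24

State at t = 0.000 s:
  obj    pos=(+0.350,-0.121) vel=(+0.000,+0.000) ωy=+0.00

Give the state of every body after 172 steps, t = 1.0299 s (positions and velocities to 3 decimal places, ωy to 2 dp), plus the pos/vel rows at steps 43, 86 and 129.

State at t = 1.0299 s:
  obj    pos=(+3.226,-2.105) vel=(+5.585,-3.853) ωy=+86.95

Key-timestep trajectory:
   step    t(s)  obj.x    obj.z    obj.vx   obj.vz 
     43  0.2575   +0.530  -0.245  +1.397  -0.964
     86  0.5150   +1.069  -0.617  +2.793  -1.927
    129  0.7725   +1.968  -1.237  +4.189  -2.890


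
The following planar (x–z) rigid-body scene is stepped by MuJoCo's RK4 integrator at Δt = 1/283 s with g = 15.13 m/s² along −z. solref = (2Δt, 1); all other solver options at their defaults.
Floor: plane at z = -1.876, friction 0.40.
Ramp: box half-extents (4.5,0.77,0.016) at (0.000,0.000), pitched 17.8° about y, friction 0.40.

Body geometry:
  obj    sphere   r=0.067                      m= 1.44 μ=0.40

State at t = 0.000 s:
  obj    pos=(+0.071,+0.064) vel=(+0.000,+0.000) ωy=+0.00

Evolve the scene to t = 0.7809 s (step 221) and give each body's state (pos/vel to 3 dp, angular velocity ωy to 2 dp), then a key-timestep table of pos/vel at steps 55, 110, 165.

State at t = 0.7809 s:
  obj    pos=(+1.030,-0.244) vel=(+2.456,-0.789) ωy=+38.50

Key-timestep trajectory:
   step    t(s)  obj.x    obj.z    obj.vx   obj.vz 
     55  0.1943   +0.131  +0.045  +0.611  -0.196
    110  0.3887   +0.309  -0.012  +1.223  -0.393
    165  0.5830   +0.606  -0.107  +1.834  -0.589


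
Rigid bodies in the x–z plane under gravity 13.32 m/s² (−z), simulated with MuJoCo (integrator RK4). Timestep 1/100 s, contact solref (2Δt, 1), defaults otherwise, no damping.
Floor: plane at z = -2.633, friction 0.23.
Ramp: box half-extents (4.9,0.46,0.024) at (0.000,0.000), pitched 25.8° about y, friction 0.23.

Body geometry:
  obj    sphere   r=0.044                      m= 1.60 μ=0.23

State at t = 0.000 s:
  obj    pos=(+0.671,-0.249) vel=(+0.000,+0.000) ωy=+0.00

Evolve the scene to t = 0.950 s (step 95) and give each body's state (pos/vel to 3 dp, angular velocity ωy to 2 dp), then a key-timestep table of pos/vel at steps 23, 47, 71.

State at t = 0.950 s:
  obj    pos=(+2.354,-1.062) vel=(+3.542,-1.712) ωy=+89.37

Key-timestep trajectory:
   step    t(s)  obj.x    obj.z    obj.vx   obj.vz 
     23  0.2300   +0.770  -0.297  +0.858  -0.415
     47  0.4700   +1.083  -0.448  +1.753  -0.847
     71  0.7100   +1.611  -0.703  +2.647  -1.280


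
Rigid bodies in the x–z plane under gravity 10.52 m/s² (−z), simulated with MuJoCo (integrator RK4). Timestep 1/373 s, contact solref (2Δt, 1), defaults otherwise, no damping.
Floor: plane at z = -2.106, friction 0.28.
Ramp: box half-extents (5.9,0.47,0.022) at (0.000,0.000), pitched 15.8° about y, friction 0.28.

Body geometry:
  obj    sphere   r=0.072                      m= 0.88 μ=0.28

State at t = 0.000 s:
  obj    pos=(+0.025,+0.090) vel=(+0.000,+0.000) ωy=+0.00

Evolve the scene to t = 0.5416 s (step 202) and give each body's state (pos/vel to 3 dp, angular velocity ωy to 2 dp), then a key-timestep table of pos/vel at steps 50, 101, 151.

State at t = 0.5416 s:
  obj    pos=(+0.314,+0.009) vel=(+1.066,-0.302) ωy=+15.39

Key-timestep trajectory:
   step    t(s)  obj.x    obj.z    obj.vx   obj.vz 
     50  0.1340   +0.043  +0.086  +0.264  -0.075
    101  0.2708   +0.097  +0.070  +0.533  -0.151
    151  0.4048   +0.186  +0.045  +0.797  -0.226


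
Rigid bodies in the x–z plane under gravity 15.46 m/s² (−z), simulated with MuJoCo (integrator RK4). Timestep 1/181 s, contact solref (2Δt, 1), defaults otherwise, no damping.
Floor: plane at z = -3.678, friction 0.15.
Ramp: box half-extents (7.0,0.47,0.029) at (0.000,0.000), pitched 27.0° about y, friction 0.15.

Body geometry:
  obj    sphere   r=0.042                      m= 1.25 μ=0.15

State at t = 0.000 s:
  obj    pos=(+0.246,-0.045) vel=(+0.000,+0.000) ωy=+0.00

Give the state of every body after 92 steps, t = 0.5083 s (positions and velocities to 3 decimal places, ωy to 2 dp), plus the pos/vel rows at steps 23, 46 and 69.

State at t = 0.5083 s:
  obj    pos=(+0.823,-0.340) vel=(+2.271,-1.157) ωy=+60.62

Key-timestep trajectory:
   step    t(s)  obj.x    obj.z    obj.vx   obj.vz 
     23  0.1271   +0.282  -0.064  +0.568  -0.289
     46  0.2541   +0.390  -0.119  +1.135  -0.579
     69  0.3812   +0.571  -0.211  +1.703  -0.868


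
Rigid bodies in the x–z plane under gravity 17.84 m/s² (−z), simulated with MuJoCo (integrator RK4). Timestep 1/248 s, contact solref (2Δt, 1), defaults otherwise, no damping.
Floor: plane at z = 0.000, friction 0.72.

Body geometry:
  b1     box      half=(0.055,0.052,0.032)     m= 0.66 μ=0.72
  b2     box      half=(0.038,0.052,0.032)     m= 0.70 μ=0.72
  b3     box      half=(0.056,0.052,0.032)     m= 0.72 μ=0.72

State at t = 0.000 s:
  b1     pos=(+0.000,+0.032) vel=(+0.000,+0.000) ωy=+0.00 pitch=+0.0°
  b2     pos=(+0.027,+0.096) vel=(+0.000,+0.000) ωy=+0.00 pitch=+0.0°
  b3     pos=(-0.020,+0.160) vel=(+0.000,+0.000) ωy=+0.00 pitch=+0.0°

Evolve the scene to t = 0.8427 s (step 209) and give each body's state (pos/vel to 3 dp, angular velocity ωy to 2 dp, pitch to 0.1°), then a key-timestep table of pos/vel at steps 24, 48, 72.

State at t = 0.8427 s:
  b1     pos=(+0.000,+0.032) vel=(+0.000,+0.000) ωy=+0.00 pitch=+0.0°
  b2     pos=(+0.027,+0.096) vel=(+0.000,+0.000) ωy=+0.00 pitch=+0.0°
  b3     pos=(-0.148,+0.032) vel=(+0.000,+0.000) ωy=+0.00 pitch=+180.0°

Key-timestep trajectory:
   step    t(s)  b1.x    b1.z    b1.vx   b1.vz   b2.x    b2.z    b2.vx   b2.vz   b3.x    b3.z    b3.vx   b3.vz 
     24  0.0968   +0.000  +0.032  +0.000  +0.000   +0.027  +0.096  +0.001  +0.000   -0.031  +0.155  -0.232  -0.173
     48  0.1935   +0.000  +0.032  +0.000  +0.001   +0.027  +0.096  +0.001  +0.001   -0.066  +0.123  -0.578  -0.214
     72  0.2903   +0.000  +0.032  +0.000  +0.000   +0.027  +0.096  +0.000  +0.000   -0.129  +0.055  -0.662  -1.482


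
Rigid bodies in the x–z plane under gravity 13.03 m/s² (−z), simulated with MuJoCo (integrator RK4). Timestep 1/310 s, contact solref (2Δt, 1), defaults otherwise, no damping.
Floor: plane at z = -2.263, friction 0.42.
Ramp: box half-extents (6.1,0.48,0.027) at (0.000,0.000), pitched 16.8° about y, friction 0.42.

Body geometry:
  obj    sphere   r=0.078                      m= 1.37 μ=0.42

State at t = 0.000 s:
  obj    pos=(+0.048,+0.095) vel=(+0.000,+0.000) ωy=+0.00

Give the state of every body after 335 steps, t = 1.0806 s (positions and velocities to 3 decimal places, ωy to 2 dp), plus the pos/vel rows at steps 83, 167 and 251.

State at t = 1.0806 s:
  obj    pos=(+1.552,-0.359) vel=(+2.783,-0.840) ωy=+37.27

Key-timestep trajectory:
   step    t(s)  obj.x    obj.z    obj.vx   obj.vz 
     83  0.2677   +0.140  +0.067  +0.690  -0.208
    167  0.5387   +0.422  -0.018  +1.387  -0.419
    251  0.8097   +0.892  -0.160  +2.085  -0.630


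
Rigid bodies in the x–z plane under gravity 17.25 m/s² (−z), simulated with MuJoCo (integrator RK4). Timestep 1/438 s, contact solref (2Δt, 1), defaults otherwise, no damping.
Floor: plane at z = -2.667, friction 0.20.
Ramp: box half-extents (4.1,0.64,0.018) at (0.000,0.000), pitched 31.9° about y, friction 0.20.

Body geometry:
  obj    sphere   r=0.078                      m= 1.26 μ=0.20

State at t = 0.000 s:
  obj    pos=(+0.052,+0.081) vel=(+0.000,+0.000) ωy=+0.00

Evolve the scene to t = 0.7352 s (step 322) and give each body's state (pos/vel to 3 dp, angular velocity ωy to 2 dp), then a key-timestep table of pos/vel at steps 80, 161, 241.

State at t = 0.7352 s:
  obj    pos=(+1.546,-0.849) vel=(+4.064,-2.530) ωy=+61.36

Key-timestep trajectory:
   step    t(s)  obj.x    obj.z    obj.vx   obj.vz 
     80  0.1826   +0.144  +0.023  +1.010  -0.629
    161  0.3676   +0.425  -0.152  +2.032  -1.265
    241  0.5502   +0.889  -0.440  +3.042  -1.893


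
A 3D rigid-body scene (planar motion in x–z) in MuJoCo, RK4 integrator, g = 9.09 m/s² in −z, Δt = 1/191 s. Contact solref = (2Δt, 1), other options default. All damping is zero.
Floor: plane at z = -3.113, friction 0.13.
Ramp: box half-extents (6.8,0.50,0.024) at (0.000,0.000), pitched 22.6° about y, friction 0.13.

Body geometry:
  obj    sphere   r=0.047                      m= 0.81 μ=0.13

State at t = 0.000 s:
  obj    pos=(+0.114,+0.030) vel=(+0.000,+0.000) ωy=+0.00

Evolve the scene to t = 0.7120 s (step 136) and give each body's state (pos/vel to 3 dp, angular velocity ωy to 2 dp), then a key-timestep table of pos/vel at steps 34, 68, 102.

State at t = 0.7120 s:
  obj    pos=(+0.698,-0.214) vel=(+1.640,-0.683) ωy=+37.78

Key-timestep trajectory:
   step    t(s)  obj.x    obj.z    obj.vx   obj.vz 
     34  0.1780   +0.150  +0.014  +0.410  -0.171
     68  0.3560   +0.260  -0.031  +0.820  -0.341
    102  0.5340   +0.442  -0.107  +1.230  -0.512


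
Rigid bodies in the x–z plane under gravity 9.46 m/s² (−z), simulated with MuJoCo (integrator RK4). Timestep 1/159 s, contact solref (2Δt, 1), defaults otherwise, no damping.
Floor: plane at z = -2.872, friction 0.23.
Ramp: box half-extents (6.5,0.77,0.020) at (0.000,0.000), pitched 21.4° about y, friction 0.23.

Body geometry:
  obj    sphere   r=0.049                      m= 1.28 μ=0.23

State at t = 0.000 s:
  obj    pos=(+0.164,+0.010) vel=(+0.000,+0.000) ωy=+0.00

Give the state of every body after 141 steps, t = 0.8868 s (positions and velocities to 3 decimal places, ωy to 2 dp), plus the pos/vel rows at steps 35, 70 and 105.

State at t = 0.8868 s:
  obj    pos=(+1.067,-0.344) vel=(+2.036,-0.798) ωy=+44.61

Key-timestep trajectory:
   step    t(s)  obj.x    obj.z    obj.vx   obj.vz 
     35  0.2201   +0.220  -0.012  +0.505  -0.198
     70  0.4403   +0.387  -0.077  +1.011  -0.396
    105  0.6604   +0.665  -0.186  +1.516  -0.594


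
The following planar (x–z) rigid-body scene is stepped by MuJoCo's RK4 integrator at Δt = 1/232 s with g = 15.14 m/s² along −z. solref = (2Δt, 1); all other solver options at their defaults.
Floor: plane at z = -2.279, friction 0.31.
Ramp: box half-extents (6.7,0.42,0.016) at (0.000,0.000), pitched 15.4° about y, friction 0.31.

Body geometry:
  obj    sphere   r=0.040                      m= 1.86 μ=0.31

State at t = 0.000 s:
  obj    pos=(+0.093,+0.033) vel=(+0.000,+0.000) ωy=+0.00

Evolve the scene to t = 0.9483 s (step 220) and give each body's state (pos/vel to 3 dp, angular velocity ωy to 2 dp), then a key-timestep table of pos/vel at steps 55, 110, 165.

State at t = 0.9483 s:
  obj    pos=(+1.338,-0.310) vel=(+2.625,-0.723) ωy=+68.07

Key-timestep trajectory:
   step    t(s)  obj.x    obj.z    obj.vx   obj.vz 
     55  0.2371   +0.171  +0.011  +0.656  -0.181
    110  0.4741   +0.404  -0.053  +1.313  -0.362
    165  0.7112   +0.793  -0.160  +1.969  -0.542


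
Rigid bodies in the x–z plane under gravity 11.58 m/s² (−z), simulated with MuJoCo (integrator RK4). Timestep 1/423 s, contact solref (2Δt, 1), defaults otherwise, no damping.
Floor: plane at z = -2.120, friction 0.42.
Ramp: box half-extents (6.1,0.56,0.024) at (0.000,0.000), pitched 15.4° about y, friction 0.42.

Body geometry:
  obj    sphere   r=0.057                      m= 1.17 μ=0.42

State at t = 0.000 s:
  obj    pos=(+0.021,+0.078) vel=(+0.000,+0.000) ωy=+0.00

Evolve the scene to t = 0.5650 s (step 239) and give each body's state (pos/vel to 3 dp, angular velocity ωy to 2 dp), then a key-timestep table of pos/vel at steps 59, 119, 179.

State at t = 0.5650 s:
  obj    pos=(+0.359,-0.015) vel=(+1.197,-0.330) ωy=+21.77

Key-timestep trajectory:
   step    t(s)  obj.x    obj.z    obj.vx   obj.vz 
     59  0.1395   +0.042  +0.073  +0.295  -0.081
    119  0.2813   +0.105  +0.055  +0.596  -0.164
    179  0.4232   +0.211  +0.026  +0.896  -0.247


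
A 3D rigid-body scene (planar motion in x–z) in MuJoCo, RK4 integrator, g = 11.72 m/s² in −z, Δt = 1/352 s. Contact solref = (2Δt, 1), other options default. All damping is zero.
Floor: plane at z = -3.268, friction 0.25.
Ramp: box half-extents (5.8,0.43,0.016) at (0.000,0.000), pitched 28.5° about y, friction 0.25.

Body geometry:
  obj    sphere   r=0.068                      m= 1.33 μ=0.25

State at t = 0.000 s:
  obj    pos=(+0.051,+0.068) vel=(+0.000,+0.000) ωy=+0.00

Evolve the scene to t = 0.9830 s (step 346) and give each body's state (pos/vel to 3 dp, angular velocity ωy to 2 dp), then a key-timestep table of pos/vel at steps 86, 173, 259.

State at t = 0.9830 s:
  obj    pos=(+1.747,-0.853) vel=(+3.451,-1.874) ωy=+57.73

Key-timestep trajectory:
   step    t(s)  obj.x    obj.z    obj.vx   obj.vz 
     86  0.2443   +0.156  +0.011  +0.858  -0.466
    173  0.4915   +0.475  -0.162  +1.725  -0.937
    259  0.7358   +1.001  -0.448  +2.583  -1.403


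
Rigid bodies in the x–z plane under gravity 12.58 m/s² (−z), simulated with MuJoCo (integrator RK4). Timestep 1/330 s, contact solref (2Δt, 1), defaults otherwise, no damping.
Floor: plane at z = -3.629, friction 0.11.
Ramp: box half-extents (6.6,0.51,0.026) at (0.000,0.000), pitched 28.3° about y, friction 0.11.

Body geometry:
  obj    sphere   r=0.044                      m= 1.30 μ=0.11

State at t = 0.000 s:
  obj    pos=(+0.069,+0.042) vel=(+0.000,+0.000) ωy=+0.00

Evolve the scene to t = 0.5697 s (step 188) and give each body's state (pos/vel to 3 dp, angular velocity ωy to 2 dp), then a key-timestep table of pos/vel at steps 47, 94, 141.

State at t = 0.5697 s:
  obj    pos=(+0.747,-0.323) vel=(+2.385,-1.272) ωy=+39.47

Key-timestep trajectory:
   step    t(s)  obj.x    obj.z    obj.vx   obj.vz 
     47  0.1424   +0.112  +0.019  +0.591  -0.331
     94  0.2848   +0.239  -0.049  +1.193  -0.635
    141  0.4273   +0.451  -0.163  +1.779  -0.977


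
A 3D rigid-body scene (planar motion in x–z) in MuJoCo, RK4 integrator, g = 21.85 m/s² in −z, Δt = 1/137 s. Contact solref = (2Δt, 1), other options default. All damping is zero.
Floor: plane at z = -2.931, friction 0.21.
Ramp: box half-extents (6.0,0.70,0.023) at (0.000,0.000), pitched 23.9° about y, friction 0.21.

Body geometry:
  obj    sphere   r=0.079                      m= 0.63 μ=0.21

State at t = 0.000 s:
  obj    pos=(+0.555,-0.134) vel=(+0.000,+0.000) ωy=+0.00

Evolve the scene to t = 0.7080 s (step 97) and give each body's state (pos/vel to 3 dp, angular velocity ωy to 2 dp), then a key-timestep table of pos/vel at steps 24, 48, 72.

State at t = 0.7080 s:
  obj    pos=(+2.004,-0.777) vel=(+4.093,-1.814) ωy=+56.64

Key-timestep trajectory:
   step    t(s)  obj.x    obj.z    obj.vx   obj.vz 
     24  0.1752   +0.644  -0.174  +1.013  -0.449
     48  0.3504   +0.910  -0.292  +2.026  -0.898
     72  0.5255   +1.354  -0.488  +3.038  -1.346


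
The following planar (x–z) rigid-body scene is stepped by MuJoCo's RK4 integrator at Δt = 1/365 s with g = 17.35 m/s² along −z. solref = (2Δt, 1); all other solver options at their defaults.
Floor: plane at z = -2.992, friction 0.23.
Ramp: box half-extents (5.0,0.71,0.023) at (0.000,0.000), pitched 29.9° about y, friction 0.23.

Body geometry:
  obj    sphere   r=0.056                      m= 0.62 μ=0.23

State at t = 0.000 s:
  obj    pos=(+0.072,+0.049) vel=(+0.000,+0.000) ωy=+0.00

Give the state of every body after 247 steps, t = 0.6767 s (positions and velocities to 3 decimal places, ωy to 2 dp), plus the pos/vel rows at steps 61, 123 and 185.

State at t = 0.6767 s:
  obj    pos=(+1.299,-0.656) vel=(+3.624,-2.084) ωy=+74.63

Key-timestep trajectory:
   step    t(s)  obj.x    obj.z    obj.vx   obj.vz 
     61  0.1671   +0.147  +0.007  +0.895  -0.515
    123  0.3370   +0.376  -0.125  +1.805  -1.038
    185  0.5068   +0.760  -0.346  +2.715  -1.561


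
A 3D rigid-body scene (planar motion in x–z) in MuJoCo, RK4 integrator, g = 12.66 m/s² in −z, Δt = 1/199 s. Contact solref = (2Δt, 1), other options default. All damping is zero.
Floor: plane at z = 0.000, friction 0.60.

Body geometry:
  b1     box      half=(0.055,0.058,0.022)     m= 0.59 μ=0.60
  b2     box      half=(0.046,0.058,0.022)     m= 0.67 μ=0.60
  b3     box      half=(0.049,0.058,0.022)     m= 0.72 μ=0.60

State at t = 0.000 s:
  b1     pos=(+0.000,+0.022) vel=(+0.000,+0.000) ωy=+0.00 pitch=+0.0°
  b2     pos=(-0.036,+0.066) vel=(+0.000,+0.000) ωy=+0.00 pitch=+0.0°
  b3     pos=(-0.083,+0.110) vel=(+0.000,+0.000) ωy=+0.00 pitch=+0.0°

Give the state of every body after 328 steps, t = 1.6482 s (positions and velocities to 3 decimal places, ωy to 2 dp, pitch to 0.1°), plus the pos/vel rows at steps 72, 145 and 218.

State at t = 1.6482 s:
  b1     pos=(+0.000,+0.022) vel=(+0.000,+0.000) ωy=+0.00 pitch=+0.0°
  b2     pos=(-0.142,+0.043) vel=(+0.000,+0.000) ωy=+0.00 pitch=-148.8°
  b3     pos=(-0.235,+0.022) vel=(+0.000,+0.000) ωy=+0.00 pitch=+180.0°

Key-timestep trajectory:
   step    t(s)  b1.x    b1.z    b1.vx   b1.vz   b2.x    b2.z    b2.vx   b2.vz   b3.x    b3.z    b3.vx   b3.vz 
     72  0.3618   +0.000  +0.022  +0.000  +0.000   -0.100  +0.050  -0.188  +0.040   -0.163  +0.049  -0.315  +0.018
    145  0.7286   +0.000  +0.022  +0.000  +0.000   -0.142  +0.043  -0.002  +0.002   -0.235  +0.022  +0.001  +0.002
    218  1.0955   +0.000  +0.022  +0.000  +0.000   -0.142  +0.043  +0.000  +0.000   -0.235  +0.022  +0.000  +0.000


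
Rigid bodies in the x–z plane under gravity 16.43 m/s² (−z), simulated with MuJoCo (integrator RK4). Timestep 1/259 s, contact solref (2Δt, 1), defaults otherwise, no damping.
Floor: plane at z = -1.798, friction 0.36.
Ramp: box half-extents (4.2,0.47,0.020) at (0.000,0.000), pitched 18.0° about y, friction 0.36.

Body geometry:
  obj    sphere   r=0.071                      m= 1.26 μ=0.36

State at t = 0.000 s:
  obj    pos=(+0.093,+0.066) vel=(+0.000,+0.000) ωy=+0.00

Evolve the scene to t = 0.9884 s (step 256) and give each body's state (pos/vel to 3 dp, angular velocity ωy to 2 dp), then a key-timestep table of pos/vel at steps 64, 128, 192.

State at t = 0.9884 s:
  obj    pos=(+1.778,-0.482) vel=(+3.409,-1.108) ωy=+50.48

Key-timestep trajectory:
   step    t(s)  obj.x    obj.z    obj.vx   obj.vz 
     64  0.2471   +0.198  +0.031  +0.852  -0.277
    128  0.4942   +0.514  -0.071  +1.705  -0.554
    192  0.7413   +1.041  -0.242  +2.557  -0.831


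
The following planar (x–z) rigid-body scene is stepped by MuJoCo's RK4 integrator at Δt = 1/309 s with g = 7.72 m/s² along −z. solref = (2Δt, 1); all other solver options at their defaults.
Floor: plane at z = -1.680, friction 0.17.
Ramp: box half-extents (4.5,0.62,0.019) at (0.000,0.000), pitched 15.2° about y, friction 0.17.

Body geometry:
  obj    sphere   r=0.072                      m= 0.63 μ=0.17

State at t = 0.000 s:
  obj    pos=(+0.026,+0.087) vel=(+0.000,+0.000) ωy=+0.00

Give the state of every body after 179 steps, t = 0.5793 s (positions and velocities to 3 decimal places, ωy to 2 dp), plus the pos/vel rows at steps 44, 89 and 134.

State at t = 0.5793 s:
  obj    pos=(+0.260,+0.024) vel=(+0.808,-0.220) ωy=+11.63

Key-timestep trajectory:
   step    t(s)  obj.x    obj.z    obj.vx   obj.vz 
     44  0.1424   +0.040  +0.083  +0.199  -0.054
     89  0.2880   +0.084  +0.071  +0.402  -0.109
    134  0.4337   +0.157  +0.052  +0.605  -0.164


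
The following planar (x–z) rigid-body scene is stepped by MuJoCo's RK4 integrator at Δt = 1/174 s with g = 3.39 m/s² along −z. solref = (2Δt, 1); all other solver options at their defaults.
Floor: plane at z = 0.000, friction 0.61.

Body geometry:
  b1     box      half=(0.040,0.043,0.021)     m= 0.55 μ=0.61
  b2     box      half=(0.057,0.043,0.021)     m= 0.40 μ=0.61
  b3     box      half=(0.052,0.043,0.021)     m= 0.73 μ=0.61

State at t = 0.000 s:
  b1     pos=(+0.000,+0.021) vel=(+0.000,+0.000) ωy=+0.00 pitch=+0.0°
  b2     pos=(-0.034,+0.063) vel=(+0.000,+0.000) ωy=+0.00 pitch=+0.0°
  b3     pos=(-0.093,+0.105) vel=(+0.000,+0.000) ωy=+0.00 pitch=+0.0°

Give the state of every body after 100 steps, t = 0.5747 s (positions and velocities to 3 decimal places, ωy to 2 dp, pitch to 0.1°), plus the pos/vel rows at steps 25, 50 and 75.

State at t = 0.5747 s:
  b1     pos=(+0.000,+0.021) vel=(+0.000,+0.000) ωy=+0.00 pitch=+0.0°
  b2     pos=(-0.054,+0.058) vel=(+0.000,-0.002) ωy=+0.05 pitch=-53.5°
  b3     pos=(-0.125,+0.050) vel=(+0.000,+0.000) ωy=+0.00 pitch=-41.8°

Key-timestep trajectory:
   step    t(s)  b1.x    b1.z    b1.vx   b1.vz   b2.x    b2.z    b2.vx   b2.vz   b3.x    b3.z    b3.vx   b3.vz 
     25  0.1437   +0.000  +0.021  +0.000  +0.000   -0.038  +0.064  -0.065  +0.006   -0.105  +0.093  -0.154  -0.196
     50  0.2874   +0.000  +0.021  +0.000  +0.000   -0.053  +0.060  -0.129  -0.101   -0.125  +0.049  +0.036  +0.065
     75  0.4310   +0.000  +0.021  +0.001  +0.000   -0.053  +0.059  -0.002  +0.006   -0.124  +0.050  -0.001  +0.001


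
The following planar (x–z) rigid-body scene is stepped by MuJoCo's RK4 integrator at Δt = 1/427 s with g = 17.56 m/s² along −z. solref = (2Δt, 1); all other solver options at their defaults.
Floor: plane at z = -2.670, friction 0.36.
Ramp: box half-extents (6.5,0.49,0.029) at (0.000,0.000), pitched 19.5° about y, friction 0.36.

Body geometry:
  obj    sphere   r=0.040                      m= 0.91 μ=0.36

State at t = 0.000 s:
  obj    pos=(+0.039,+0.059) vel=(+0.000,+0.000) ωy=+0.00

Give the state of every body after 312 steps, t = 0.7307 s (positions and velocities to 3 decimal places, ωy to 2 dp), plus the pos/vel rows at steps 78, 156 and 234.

State at t = 0.7307 s:
  obj    pos=(+1.093,-0.314) vel=(+2.884,-1.021) ωy=+76.47

Key-timestep trajectory:
   step    t(s)  obj.x    obj.z    obj.vx   obj.vz 
     78  0.1827   +0.105  +0.036  +0.721  -0.255
    156  0.3653   +0.303  -0.034  +1.442  -0.511
    234  0.5480   +0.632  -0.151  +2.163  -0.766


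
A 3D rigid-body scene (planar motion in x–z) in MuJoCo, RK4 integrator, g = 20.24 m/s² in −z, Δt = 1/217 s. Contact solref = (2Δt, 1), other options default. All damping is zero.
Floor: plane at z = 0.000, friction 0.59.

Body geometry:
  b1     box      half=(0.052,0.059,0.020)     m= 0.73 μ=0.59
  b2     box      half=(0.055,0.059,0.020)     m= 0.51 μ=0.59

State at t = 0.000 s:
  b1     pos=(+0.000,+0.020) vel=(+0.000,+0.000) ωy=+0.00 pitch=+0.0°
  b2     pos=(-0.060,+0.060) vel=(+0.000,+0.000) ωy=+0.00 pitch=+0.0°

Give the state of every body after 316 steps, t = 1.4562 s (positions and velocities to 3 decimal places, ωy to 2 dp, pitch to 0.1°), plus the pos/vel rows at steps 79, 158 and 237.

State at t = 1.4562 s:
  b1     pos=(+0.001,+0.020) vel=(+0.000,+0.000) ωy=+0.00 pitch=+0.0°
  b2     pos=(-0.071,+0.050) vel=(-0.001,-0.001) ωy=+0.02 pitch=-39.0°

Key-timestep trajectory:
   step    t(s)  b1.x    b1.z    b1.vx   b1.vz   b2.x    b2.z    b2.vx   b2.vz 
     79  0.3641   +0.000  +0.020  +0.000  +0.000   -0.070  +0.051  -0.001  -0.001
    158  0.7281   +0.000  +0.020  +0.000  +0.000   -0.070  +0.051  -0.001  -0.001
    237  1.0922   +0.000  +0.020  +0.000  +0.000   -0.070  +0.050  -0.001  -0.001


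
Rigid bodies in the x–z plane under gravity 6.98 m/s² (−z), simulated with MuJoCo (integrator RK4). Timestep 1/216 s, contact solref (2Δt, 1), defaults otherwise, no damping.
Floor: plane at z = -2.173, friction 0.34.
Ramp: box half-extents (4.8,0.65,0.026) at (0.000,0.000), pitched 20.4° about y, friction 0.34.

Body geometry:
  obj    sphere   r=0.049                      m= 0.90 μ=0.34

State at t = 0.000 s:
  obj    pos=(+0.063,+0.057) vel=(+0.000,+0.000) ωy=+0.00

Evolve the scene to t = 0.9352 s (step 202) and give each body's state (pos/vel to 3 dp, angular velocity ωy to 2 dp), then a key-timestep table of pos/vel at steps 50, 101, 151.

State at t = 0.9352 s:
  obj    pos=(+0.775,-0.208) vel=(+1.523,-0.567) ωy=+33.16

Key-timestep trajectory:
   step    t(s)  obj.x    obj.z    obj.vx   obj.vz 
     50  0.2315   +0.107  +0.040  +0.377  -0.140
    101  0.4676   +0.241  -0.010  +0.762  -0.283
    151  0.6991   +0.461  -0.091  +1.139  -0.423


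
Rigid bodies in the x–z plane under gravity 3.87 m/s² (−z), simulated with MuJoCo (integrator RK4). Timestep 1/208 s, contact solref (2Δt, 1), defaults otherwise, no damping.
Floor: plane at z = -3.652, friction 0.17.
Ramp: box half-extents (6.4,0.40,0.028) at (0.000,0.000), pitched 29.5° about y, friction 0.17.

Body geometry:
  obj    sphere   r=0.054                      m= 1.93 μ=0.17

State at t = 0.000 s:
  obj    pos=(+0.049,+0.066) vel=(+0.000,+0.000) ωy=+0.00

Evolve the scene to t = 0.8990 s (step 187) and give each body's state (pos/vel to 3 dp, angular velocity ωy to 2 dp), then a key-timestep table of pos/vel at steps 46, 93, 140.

State at t = 0.8990 s:
  obj    pos=(+0.528,-0.205) vel=(+1.065,-0.603) ωy=+22.65

Key-timestep trajectory:
   step    t(s)  obj.x    obj.z    obj.vx   obj.vz 
     46  0.2212   +0.078  +0.050  +0.262  -0.148
     93  0.4471   +0.168  -0.001  +0.530  -0.300
    140  0.6731   +0.318  -0.086  +0.798  -0.451


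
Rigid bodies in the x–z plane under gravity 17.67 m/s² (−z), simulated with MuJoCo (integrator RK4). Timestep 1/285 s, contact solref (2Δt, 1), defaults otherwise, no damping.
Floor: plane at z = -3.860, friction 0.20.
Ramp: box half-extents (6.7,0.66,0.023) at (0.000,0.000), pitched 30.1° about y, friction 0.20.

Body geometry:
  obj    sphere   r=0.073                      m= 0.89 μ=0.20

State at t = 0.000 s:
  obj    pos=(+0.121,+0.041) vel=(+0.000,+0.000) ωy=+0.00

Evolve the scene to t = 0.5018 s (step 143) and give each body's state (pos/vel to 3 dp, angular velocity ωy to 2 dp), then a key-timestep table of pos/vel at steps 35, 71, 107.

State at t = 0.5018 s:
  obj    pos=(+0.811,-0.359) vel=(+2.748,-1.593) ωy=+43.49

Key-timestep trajectory:
   step    t(s)  obj.x    obj.z    obj.vx   obj.vz 
     35  0.1228   +0.162  +0.017  +0.673  -0.390
     71  0.2491   +0.291  -0.058  +1.365  -0.791
    107  0.3754   +0.507  -0.183  +2.056  -1.192


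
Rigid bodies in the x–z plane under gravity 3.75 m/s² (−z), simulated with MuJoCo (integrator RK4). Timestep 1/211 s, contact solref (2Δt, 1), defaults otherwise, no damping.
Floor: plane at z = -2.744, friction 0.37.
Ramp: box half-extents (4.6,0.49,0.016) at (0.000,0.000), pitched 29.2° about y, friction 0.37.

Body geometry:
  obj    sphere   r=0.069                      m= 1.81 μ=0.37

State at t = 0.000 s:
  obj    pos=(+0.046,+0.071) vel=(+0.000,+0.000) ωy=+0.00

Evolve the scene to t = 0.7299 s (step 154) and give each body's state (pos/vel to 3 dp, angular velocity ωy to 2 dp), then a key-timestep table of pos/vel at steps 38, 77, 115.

State at t = 0.7299 s:
  obj    pos=(+0.350,-0.098) vel=(+0.833,-0.465) ωy=+13.82

Key-timestep trajectory:
   step    t(s)  obj.x    obj.z    obj.vx   obj.vz 
     38  0.1801   +0.065  +0.061  +0.205  -0.115
     77  0.3649   +0.122  +0.029  +0.416  -0.233
    115  0.5450   +0.216  -0.023  +0.622  -0.347


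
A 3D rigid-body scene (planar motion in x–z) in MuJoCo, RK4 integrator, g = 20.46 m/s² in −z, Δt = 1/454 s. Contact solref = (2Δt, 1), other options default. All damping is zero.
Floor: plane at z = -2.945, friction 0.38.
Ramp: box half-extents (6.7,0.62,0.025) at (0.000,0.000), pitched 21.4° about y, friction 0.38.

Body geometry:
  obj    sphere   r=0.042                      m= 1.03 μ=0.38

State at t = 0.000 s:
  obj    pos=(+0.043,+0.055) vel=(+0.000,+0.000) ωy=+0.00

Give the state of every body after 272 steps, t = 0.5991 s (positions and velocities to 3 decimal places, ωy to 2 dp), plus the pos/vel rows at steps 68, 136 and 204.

State at t = 0.5991 s:
  obj    pos=(+0.934,-0.294) vel=(+2.975,-1.166) ωy=+76.06

Key-timestep trajectory:
   step    t(s)  obj.x    obj.z    obj.vx   obj.vz 
     68  0.1498   +0.099  +0.033  +0.744  -0.291
    136  0.2996   +0.266  -0.032  +1.487  -0.583
    204  0.4493   +0.544  -0.141  +2.231  -0.874


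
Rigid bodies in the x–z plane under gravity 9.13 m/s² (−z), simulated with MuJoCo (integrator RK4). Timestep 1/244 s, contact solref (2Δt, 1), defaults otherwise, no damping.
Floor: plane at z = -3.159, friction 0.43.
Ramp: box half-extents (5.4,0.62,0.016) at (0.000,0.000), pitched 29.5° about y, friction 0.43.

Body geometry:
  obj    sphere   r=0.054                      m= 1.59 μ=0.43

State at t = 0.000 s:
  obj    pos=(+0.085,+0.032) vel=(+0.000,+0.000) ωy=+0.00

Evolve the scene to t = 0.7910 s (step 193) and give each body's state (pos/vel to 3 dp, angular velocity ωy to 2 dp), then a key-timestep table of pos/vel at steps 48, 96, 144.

State at t = 0.7910 s:
  obj    pos=(+0.960,-0.462) vel=(+2.211,-1.251) ωy=+47.03

Key-timestep trajectory:
   step    t(s)  obj.x    obj.z    obj.vx   obj.vz 
     48  0.1967   +0.139  +0.002  +0.550  -0.311
     96  0.3934   +0.302  -0.090  +1.100  -0.622
    144  0.5902   +0.572  -0.243  +1.650  -0.933


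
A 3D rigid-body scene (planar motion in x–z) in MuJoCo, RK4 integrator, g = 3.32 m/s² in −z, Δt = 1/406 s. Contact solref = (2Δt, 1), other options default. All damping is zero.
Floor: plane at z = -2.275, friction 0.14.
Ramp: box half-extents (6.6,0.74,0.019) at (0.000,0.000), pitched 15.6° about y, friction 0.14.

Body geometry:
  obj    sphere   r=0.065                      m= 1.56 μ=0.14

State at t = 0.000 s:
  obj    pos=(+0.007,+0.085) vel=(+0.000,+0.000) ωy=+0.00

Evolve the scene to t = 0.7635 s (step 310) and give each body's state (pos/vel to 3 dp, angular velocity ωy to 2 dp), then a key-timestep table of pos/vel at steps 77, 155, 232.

State at t = 0.7635 s:
  obj    pos=(+0.186,+0.035) vel=(+0.469,-0.131) ωy=+7.49

Key-timestep trajectory:
   step    t(s)  obj.x    obj.z    obj.vx   obj.vz 
     77  0.1897   +0.018  +0.082  +0.117  -0.033
    155  0.3818   +0.052  +0.073  +0.235  -0.065
    232  0.5714   +0.107  +0.057  +0.351  -0.098


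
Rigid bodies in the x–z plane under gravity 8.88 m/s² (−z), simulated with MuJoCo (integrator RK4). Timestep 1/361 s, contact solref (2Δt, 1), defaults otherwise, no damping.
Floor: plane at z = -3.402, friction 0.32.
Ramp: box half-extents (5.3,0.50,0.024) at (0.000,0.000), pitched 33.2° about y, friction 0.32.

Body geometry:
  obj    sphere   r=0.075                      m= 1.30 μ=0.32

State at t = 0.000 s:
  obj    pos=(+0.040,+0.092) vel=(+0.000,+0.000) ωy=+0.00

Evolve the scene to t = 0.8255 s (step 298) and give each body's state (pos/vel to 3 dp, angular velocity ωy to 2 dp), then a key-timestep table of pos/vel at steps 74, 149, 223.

State at t = 0.8255 s:
  obj    pos=(+1.030,-0.556) vel=(+2.399,-1.570) ωy=+38.22

Key-timestep trajectory:
   step    t(s)  obj.x    obj.z    obj.vx   obj.vz 
     74  0.2050   +0.101  +0.052  +0.596  -0.390
    149  0.4127   +0.288  -0.070  +1.200  -0.785
    223  0.6177   +0.595  -0.271  +1.795  -1.175


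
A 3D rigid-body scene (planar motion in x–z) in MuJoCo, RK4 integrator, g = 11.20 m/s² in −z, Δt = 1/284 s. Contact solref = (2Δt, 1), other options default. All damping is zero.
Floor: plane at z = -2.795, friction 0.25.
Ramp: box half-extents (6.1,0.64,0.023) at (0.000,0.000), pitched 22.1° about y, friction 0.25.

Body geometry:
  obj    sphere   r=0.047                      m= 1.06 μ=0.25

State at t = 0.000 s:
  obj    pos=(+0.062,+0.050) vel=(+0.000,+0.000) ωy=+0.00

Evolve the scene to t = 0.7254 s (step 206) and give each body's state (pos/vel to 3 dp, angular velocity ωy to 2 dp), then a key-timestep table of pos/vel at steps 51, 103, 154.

State at t = 0.7254 s:
  obj    pos=(+0.796,-0.248) vel=(+2.023,-0.821) ωy=+46.44

Key-timestep trajectory:
   step    t(s)  obj.x    obj.z    obj.vx   obj.vz 
     51  0.1796   +0.107  +0.032  +0.501  -0.203
    103  0.3627   +0.246  -0.024  +1.011  -0.411
    154  0.5423   +0.472  -0.116  +1.512  -0.614


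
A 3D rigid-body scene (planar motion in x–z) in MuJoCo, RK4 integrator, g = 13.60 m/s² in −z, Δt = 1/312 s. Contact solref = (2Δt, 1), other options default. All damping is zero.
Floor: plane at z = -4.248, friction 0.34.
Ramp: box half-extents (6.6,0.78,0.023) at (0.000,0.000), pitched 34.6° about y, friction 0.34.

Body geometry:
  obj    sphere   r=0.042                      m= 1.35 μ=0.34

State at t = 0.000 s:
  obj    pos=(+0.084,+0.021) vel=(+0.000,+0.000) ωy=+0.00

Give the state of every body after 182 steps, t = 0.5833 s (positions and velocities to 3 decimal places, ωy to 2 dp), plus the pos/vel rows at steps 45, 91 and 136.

State at t = 0.5833 s:
  obj    pos=(+0.857,-0.512) vel=(+2.649,-1.827) ωy=+76.60

Key-timestep trajectory:
   step    t(s)  obj.x    obj.z    obj.vx   obj.vz 
     45  0.1442   +0.131  -0.012  +0.655  -0.452
     91  0.2917   +0.277  -0.112  +1.325  -0.914
    136  0.4359   +0.515  -0.277  +1.979  -1.366
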